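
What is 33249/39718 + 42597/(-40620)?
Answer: -56882211/268890860 ≈ -0.21154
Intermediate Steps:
33249/39718 + 42597/(-40620) = 33249*(1/39718) + 42597*(-1/40620) = 33249/39718 - 14199/13540 = -56882211/268890860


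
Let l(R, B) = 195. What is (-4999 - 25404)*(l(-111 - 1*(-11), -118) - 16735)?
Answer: 502865620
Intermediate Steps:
(-4999 - 25404)*(l(-111 - 1*(-11), -118) - 16735) = (-4999 - 25404)*(195 - 16735) = -30403*(-16540) = 502865620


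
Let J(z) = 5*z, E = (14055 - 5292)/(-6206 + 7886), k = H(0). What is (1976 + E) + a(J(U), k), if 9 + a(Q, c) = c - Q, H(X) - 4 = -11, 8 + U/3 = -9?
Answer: 1243321/560 ≈ 2220.2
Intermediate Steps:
U = -51 (U = -24 + 3*(-9) = -24 - 27 = -51)
H(X) = -7 (H(X) = 4 - 11 = -7)
k = -7
E = 2921/560 (E = 8763/1680 = 8763*(1/1680) = 2921/560 ≈ 5.2161)
a(Q, c) = -9 + c - Q (a(Q, c) = -9 + (c - Q) = -9 + c - Q)
(1976 + E) + a(J(U), k) = (1976 + 2921/560) + (-9 - 7 - 5*(-51)) = 1109481/560 + (-9 - 7 - 1*(-255)) = 1109481/560 + (-9 - 7 + 255) = 1109481/560 + 239 = 1243321/560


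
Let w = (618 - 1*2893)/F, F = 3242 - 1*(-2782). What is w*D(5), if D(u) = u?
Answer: -11375/6024 ≈ -1.8883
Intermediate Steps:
F = 6024 (F = 3242 + 2782 = 6024)
w = -2275/6024 (w = (618 - 1*2893)/6024 = (618 - 2893)*(1/6024) = -2275*1/6024 = -2275/6024 ≈ -0.37766)
w*D(5) = -2275/6024*5 = -11375/6024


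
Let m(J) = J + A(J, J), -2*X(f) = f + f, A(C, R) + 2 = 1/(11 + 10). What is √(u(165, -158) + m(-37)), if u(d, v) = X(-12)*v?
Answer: I*√853314/21 ≈ 43.988*I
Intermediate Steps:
A(C, R) = -41/21 (A(C, R) = -2 + 1/(11 + 10) = -2 + 1/21 = -41/21)
X(f) = -f (X(f) = -(f + f)/2 = -f)
u(d, v) = 12*v (u(d, v) = (-1*(-12))*v = 12*v)
m(J) = -41/21 + J (m(J) = J - 41/21 = -41/21 + J)
√(u(165, -158) + m(-37)) = √(12*(-158) + (-41/21 - 37)) = √(-1896 - 818/21) = √(-40634/21) = I*√853314/21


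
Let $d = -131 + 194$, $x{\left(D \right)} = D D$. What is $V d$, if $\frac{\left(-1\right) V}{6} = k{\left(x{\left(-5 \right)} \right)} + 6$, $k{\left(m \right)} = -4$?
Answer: $-756$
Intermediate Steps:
$x{\left(D \right)} = D^{2}$
$d = 63$
$V = -12$ ($V = - 6 \left(-4 + 6\right) = \left(-6\right) 2 = -12$)
$V d = \left(-12\right) 63 = -756$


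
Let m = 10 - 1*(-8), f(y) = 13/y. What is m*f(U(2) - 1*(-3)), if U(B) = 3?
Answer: 39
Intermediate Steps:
m = 18 (m = 10 + 8 = 18)
m*f(U(2) - 1*(-3)) = 18*(13/(3 - 1*(-3))) = 18*(13/(3 + 3)) = 18*(13/6) = 39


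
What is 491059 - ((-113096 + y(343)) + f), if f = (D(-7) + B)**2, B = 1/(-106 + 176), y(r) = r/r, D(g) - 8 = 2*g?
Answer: 2960179039/4900 ≈ 6.0412e+5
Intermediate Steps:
D(g) = 8 + 2*g
y(r) = 1
B = 1/70 ≈ 0.014286
f = 175561/4900 (f = ((8 + 2*(-7)) + 1/70)**2 = ((8 - 14) + 1/70)**2 = (-6 + 1/70)**2 = (-419/70)**2 = 175561/4900 ≈ 35.829)
491059 - ((-113096 + y(343)) + f) = 491059 - ((-113096 + 1) + 175561/4900) = 491059 - (-113095 + 175561/4900) = 491059 - 1*(-553989939/4900) = 491059 + 553989939/4900 = 2960179039/4900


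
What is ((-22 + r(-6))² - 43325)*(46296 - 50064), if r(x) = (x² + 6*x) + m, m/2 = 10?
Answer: 163233528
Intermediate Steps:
m = 20 (m = 2*10 = 20)
r(x) = 20 + x² + 6*x (r(x) = (x² + 6*x) + 20 = 20 + x² + 6*x)
((-22 + r(-6))² - 43325)*(46296 - 50064) = ((-22 + (20 + (-6)² + 6*(-6)))² - 43325)*(46296 - 50064) = ((-22 + (20 + 36 - 36))² - 43325)*(-3768) = ((-22 + 20)² - 43325)*(-3768) = ((-2)² - 43325)*(-3768) = (4 - 43325)*(-3768) = -43321*(-3768) = 163233528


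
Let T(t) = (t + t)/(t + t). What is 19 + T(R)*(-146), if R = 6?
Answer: -127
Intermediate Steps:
T(t) = 1 (T(t) = (2*t)/((2*t)) = (2*t)*(1/(2*t)) = 1)
19 + T(R)*(-146) = 19 + 1*(-146) = 19 - 146 = -127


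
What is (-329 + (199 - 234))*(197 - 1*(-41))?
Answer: -86632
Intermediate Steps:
(-329 + (199 - 234))*(197 - 1*(-41)) = (-329 - 35)*(197 + 41) = -364*238 = -86632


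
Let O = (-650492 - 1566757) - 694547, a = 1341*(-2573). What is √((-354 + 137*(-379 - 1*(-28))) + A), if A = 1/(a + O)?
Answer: 5*I*√78430724032055966/6362189 ≈ 220.09*I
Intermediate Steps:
a = -3450393
O = -2911796 (O = -2217249 - 694547 = -2911796)
A = -1/6362189 (A = 1/(-3450393 - 2911796) = 1/(-6362189) = -1/6362189 ≈ -1.5718e-7)
√((-354 + 137*(-379 - 1*(-28))) + A) = √((-354 + 137*(-379 - 1*(-28))) - 1/6362189) = √((-354 + 137*(-379 + 28)) - 1/6362189) = √((-354 + 137*(-351)) - 1/6362189) = √((-354 - 48087) - 1/6362189) = √(-48441 - 1/6362189) = √(-308190797350/6362189) = 5*I*√78430724032055966/6362189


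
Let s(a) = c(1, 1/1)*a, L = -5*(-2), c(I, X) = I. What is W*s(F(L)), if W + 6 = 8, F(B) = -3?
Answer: -6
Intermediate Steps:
L = 10
s(a) = a (s(a) = 1*a = a)
W = 2 (W = -6 + 8 = 2)
W*s(F(L)) = 2*(-3) = -6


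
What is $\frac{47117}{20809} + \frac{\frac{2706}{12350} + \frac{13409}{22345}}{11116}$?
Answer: $\frac{3613496420148137}{1595831647871825} \approx 2.2643$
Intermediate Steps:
$\frac{47117}{20809} + \frac{\frac{2706}{12350} + \frac{13409}{22345}}{11116} = 47117 \cdot \frac{1}{20809} + \left(2706 \cdot \frac{1}{12350} + 13409 \cdot \frac{1}{22345}\right) \frac{1}{11116} = \frac{47117}{20809} + \left(\frac{1353}{6175} + \frac{13409}{22345}\right) \frac{1}{11116} = \frac{47117}{20809} + \frac{22606672}{27596075} \cdot \frac{1}{11116} = \frac{47117}{20809} + \frac{5651668}{76689492425} = \frac{3613496420148137}{1595831647871825}$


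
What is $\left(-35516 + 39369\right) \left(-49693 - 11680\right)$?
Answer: $-236470169$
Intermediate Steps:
$\left(-35516 + 39369\right) \left(-49693 - 11680\right) = 3853 \left(-61373\right) = -236470169$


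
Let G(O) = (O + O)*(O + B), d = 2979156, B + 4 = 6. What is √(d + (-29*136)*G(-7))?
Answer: 2*√675769 ≈ 1644.1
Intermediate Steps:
B = 2 (B = -4 + 6 = 2)
G(O) = 2*O*(2 + O) (G(O) = (O + O)*(O + 2) = (2*O)*(2 + O) = 2*O*(2 + O))
√(d + (-29*136)*G(-7)) = √(2979156 + (-29*136)*(2*(-7)*(2 - 7))) = √(2979156 - 7888*(-7)*(-5)) = √(2979156 - 3944*70) = √(2979156 - 276080) = √2703076 = 2*√675769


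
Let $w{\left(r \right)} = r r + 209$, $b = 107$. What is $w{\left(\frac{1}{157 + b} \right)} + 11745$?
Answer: $\frac{833145985}{69696} \approx 11954.0$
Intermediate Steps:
$w{\left(r \right)} = 209 + r^{2}$ ($w{\left(r \right)} = r^{2} + 209 = 209 + r^{2}$)
$w{\left(\frac{1}{157 + b} \right)} + 11745 = \left(209 + \left(\frac{1}{157 + 107}\right)^{2}\right) + 11745 = \left(209 + \left(\frac{1}{264}\right)^{2}\right) + 11745 = \left(209 + \frac{1}{69696}\right) + 11745 = \frac{14566465}{69696} + 11745 = \frac{833145985}{69696}$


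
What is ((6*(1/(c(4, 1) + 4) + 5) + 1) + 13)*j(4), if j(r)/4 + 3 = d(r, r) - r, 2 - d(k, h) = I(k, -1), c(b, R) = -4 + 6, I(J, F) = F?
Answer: -720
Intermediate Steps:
c(b, R) = 2
d(k, h) = 3 (d(k, h) = 2 - 1*(-1) = 2 + 1 = 3)
j(r) = -4*r (j(r) = -12 + 4*(3 - r) = -12 + (12 - 4*r) = -4*r)
((6*(1/(c(4, 1) + 4) + 5) + 1) + 13)*j(4) = ((6*(1/(2 + 4) + 5) + 1) + 13)*(-4*4) = ((6*(1/6 + 5) + 1) + 13)*(-16) = ((6*(⅙ + 5) + 1) + 13)*(-16) = ((6*(31/6) + 1) + 13)*(-16) = ((31 + 1) + 13)*(-16) = (32 + 13)*(-16) = 45*(-16) = -720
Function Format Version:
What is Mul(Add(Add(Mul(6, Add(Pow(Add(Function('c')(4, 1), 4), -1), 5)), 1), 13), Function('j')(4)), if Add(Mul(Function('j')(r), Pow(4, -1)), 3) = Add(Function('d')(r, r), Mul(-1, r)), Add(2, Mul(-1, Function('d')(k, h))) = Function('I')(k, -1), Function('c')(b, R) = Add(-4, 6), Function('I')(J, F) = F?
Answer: -720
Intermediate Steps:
Function('c')(b, R) = 2
Function('d')(k, h) = 3 (Function('d')(k, h) = Add(2, Mul(-1, -1)) = Add(2, 1) = 3)
Function('j')(r) = Mul(-4, r) (Function('j')(r) = Add(-12, Mul(4, Add(3, Mul(-1, r)))) = Add(-12, Add(12, Mul(-4, r))) = Mul(-4, r))
Mul(Add(Add(Mul(6, Add(Pow(Add(Function('c')(4, 1), 4), -1), 5)), 1), 13), Function('j')(4)) = Mul(Add(Add(Mul(6, Add(Pow(Add(2, 4), -1), 5)), 1), 13), Mul(-4, 4)) = Mul(Add(Add(Mul(6, Add(Pow(6, -1), 5)), 1), 13), -16) = Mul(Add(Add(Mul(6, Add(Rational(1, 6), 5)), 1), 13), -16) = Mul(Add(Add(Mul(6, Rational(31, 6)), 1), 13), -16) = Mul(Add(Add(31, 1), 13), -16) = Mul(Add(32, 13), -16) = Mul(45, -16) = -720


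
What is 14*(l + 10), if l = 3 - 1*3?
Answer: 140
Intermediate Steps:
l = 0 (l = 3 - 3 = 0)
14*(l + 10) = 14*(0 + 10) = 14*10 = 140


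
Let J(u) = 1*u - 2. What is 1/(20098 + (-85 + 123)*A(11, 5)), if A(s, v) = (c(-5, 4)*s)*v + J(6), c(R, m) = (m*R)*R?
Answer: 1/229250 ≈ 4.3621e-6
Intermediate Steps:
c(R, m) = m*R² (c(R, m) = (R*m)*R = m*R²)
J(u) = -2 + u (J(u) = u - 2 = -2 + u)
A(s, v) = 4 + 100*s*v (A(s, v) = ((4*(-5)²)*s)*v + (-2 + 6) = ((4*25)*s)*v + 4 = (100*s)*v + 4 = 100*s*v + 4 = 4 + 100*s*v)
1/(20098 + (-85 + 123)*A(11, 5)) = 1/(20098 + (-85 + 123)*(4 + 100*11*5)) = 1/(20098 + 38*(4 + 5500)) = 1/(20098 + 38*5504) = 1/(20098 + 209152) = 1/229250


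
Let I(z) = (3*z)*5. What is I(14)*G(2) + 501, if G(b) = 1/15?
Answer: 515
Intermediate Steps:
I(z) = 15*z
G(b) = 1/15
I(14)*G(2) + 501 = (15*14)*(1/15) + 501 = 210*(1/15) + 501 = 14 + 501 = 515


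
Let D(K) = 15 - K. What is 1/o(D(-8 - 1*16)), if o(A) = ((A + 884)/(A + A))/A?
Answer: 234/71 ≈ 3.2958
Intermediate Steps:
o(A) = (884 + A)/(2*A²) (o(A) = ((884 + A)/((2*A)))/A = ((884 + A)*(1/(2*A)))/A = ((884 + A)/(2*A))/A = (884 + A)/(2*A²))
1/o(D(-8 - 1*16)) = 1/((884 + (15 - (-8 - 1*16)))/(2*(15 - (-8 - 1*16))²)) = 1/((884 + (15 - (-8 - 16)))/(2*(15 - (-8 - 16))²)) = 1/((884 + (15 - 1*(-24)))/(2*(15 - 1*(-24))²)) = 1/((884 + (15 + 24))/(2*(15 + 24)²)) = 1/((½)*(884 + 39)/39²) = 1/((½)*(1/1521)*923) = 1/(71/234) = 234/71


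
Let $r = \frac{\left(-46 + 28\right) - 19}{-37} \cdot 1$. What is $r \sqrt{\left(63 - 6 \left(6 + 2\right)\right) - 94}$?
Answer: $i \sqrt{79} \approx 8.8882 i$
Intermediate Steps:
$r = 1$ ($r = \left(-18 - 19\right) \left(- \frac{1}{37}\right) 1 = \left(-37\right) \left(- \frac{1}{37}\right) 1 = 1 \cdot 1 = 1$)
$r \sqrt{\left(63 - 6 \left(6 + 2\right)\right) - 94} = 1 \sqrt{\left(63 - 6 \left(6 + 2\right)\right) - 94} = 1 \sqrt{\left(63 - 6 \cdot 8\right) - 94} = 1 \sqrt{\left(63 - 48\right) - 94} = 1 \sqrt{15 - 94} = 1 \sqrt{-79} = 1 i \sqrt{79} = i \sqrt{79}$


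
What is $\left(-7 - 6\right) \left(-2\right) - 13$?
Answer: $13$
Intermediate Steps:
$\left(-7 - 6\right) \left(-2\right) - 13 = \left(-13\right) \left(-2\right) - 13 = 26 - 13 = 13$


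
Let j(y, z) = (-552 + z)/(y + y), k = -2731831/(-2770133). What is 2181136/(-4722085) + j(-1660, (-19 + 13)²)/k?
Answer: -651625430070187/2141389739147410 ≈ -0.30430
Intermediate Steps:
k = 2731831/2770133 (k = -2731831*(-1/2770133) = 2731831/2770133 ≈ 0.98617)
j(y, z) = (-552 + z)/(2*y) (j(y, z) = (-552 + z)/((2*y)) = (-552 + z)*(1/(2*y)) = (-552 + z)/(2*y))
2181136/(-4722085) + j(-1660, (-19 + 13)²)/k = 2181136/(-4722085) + ((½)*(-552 + (-19 + 13)²)/(-1660))/(2731831/2770133) = 2181136*(-1/4722085) + ((½)*(-1/1660)*(-552 + (-6)²))*(2770133/2731831) = -2181136/4722085 + ((½)*(-1/1660)*(-552 + 36))*(2770133/2731831) = -2181136/4722085 + ((½)*(-1/1660)*(-516))*(2770133/2731831) = -2181136/4722085 + (129/830)*(2770133/2731831) = -2181136/4722085 + 357347157/2267419730 = -651625430070187/2141389739147410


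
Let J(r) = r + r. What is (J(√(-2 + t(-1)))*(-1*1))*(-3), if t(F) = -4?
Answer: 6*I*√6 ≈ 14.697*I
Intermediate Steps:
J(r) = 2*r
(J(√(-2 + t(-1)))*(-1*1))*(-3) = ((2*√(-2 - 4))*(-1*1))*(-3) = ((2*√(-6))*(-1))*(-3) = ((2*(I*√6))*(-1))*(-3) = ((2*I*√6)*(-1))*(-3) = -2*I*√6*(-3) = 6*I*√6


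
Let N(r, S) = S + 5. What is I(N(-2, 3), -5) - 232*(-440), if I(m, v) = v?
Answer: 102075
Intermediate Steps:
N(r, S) = 5 + S
I(N(-2, 3), -5) - 232*(-440) = -5 - 232*(-440) = -5 + 102080 = 102075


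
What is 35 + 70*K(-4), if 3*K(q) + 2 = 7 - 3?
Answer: 245/3 ≈ 81.667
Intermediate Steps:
K(q) = ⅔ (K(q) = -⅔ + (7 - 3)/3 = -⅔ + (⅓)*4 = -⅔ + 4/3 = ⅔)
35 + 70*K(-4) = 35 + 70*(⅔) = 35 + 140/3 = 245/3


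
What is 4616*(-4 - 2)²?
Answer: 166176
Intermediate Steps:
4616*(-4 - 2)² = 4616*(-6)² = 4616*36 = 166176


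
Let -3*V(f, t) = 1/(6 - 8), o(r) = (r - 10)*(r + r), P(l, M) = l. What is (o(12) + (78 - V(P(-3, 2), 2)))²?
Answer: 570025/36 ≈ 15834.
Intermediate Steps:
o(r) = 2*r*(-10 + r) (o(r) = (-10 + r)*(2*r) = 2*r*(-10 + r))
V(f, t) = ⅙ (V(f, t) = -1/(3*(6 - 8)) = -⅓/(-2) = -⅓*(-½) = ⅙)
(o(12) + (78 - V(P(-3, 2), 2)))² = (2*12*(-10 + 12) + (78 - 1*⅙))² = (2*12*2 + (78 - ⅙))² = (48 + 467/6)² = (755/6)² = 570025/36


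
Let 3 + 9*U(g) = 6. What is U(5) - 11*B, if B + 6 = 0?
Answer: 199/3 ≈ 66.333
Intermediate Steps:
B = -6 (B = -6 + 0 = -6)
U(g) = 1/3 (U(g) = -1/3 + (1/9)*6 = -1/3 + 2/3 = 1/3)
U(5) - 11*B = 1/3 - 11*(-6) = 1/3 + 66 = 199/3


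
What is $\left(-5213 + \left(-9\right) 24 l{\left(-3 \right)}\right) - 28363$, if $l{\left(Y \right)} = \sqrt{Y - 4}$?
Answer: $-33576 - 216 i \sqrt{7} \approx -33576.0 - 571.48 i$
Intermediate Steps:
$l{\left(Y \right)} = \sqrt{-4 + Y}$
$\left(-5213 + \left(-9\right) 24 l{\left(-3 \right)}\right) - 28363 = \left(-5213 + \left(-9\right) 24 \sqrt{-4 - 3}\right) - 28363 = \left(-5213 - 216 \sqrt{-7}\right) - 28363 = \left(-5213 - 216 i \sqrt{7}\right) - 28363 = -33576 - 216 i \sqrt{7}$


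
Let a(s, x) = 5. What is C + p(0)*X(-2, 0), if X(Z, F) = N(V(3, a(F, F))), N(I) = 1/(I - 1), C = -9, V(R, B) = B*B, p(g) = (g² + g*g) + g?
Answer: -9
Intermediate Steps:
p(g) = g + 2*g² (p(g) = (g² + g²) + g = 2*g² + g = g + 2*g²)
V(R, B) = B²
N(I) = 1/(-1 + I)
X(Z, F) = 1/24 (X(Z, F) = 1/(-1 + 5²) = 1/(-1 + 25) = 1/24)
C + p(0)*X(-2, 0) = -9 + (0*(1 + 2*0))*(1/24) = -9 + (0*(1 + 0))*(1/24) = -9 + (0*1)*(1/24) = -9 + 0*(1/24) = -9 + 0 = -9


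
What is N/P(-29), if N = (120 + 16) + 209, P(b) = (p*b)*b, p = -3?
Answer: -115/841 ≈ -0.13674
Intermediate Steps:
P(b) = -3*b² (P(b) = (-3*b)*b = -3*b²)
N = 345 (N = 136 + 209 = 345)
N/P(-29) = 345/((-3*(-29)²)) = 345/((-3*841)) = 345/(-2523) = 345*(-1/2523) = -115/841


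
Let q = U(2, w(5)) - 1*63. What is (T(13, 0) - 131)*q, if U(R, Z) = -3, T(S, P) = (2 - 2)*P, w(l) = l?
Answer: 8646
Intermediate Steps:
T(S, P) = 0 (T(S, P) = 0*P = 0)
q = -66 (q = -3 - 1*63 = -3 - 63 = -66)
(T(13, 0) - 131)*q = (0 - 131)*(-66) = -131*(-66) = 8646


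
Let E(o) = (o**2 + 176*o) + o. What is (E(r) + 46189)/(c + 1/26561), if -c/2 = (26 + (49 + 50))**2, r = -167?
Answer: -1182469159/830031249 ≈ -1.4246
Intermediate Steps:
E(o) = o**2 + 177*o
c = -31250 (c = -2*(26 + (49 + 50))**2 = -2*(26 + 99)**2 = -2*125**2 = -2*15625 = -31250)
(E(r) + 46189)/(c + 1/26561) = (-167*(177 - 167) + 46189)/(-31250 + 1/26561) = (-167*10 + 46189)/(-31250 + 1/26561) = (-1670 + 46189)/(-830031249/26561) = 44519*(-26561/830031249) = -1182469159/830031249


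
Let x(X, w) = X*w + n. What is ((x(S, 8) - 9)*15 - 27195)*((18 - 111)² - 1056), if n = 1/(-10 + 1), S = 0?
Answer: -207529345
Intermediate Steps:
n = -⅑ (n = 1/(-9) = -⅑ ≈ -0.11111)
x(X, w) = -⅑ + X*w (x(X, w) = X*w - ⅑ = -⅑ + X*w)
((x(S, 8) - 9)*15 - 27195)*((18 - 111)² - 1056) = (((-⅑ + 0*8) - 9)*15 - 27195)*((18 - 111)² - 1056) = (((-⅑ + 0) - 9)*15 - 27195)*((-93)² - 1056) = ((-⅑ - 9)*15 - 27195)*(8649 - 1056) = (-82/9*15 - 27195)*7593 = (-410/3 - 27195)*7593 = -81995/3*7593 = -207529345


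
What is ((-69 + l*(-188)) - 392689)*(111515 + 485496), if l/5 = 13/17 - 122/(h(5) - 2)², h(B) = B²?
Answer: -91799202100898/391 ≈ -2.3478e+11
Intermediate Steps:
l = 24015/8993 (l = 5*(13/17 - 122/(5² - 2)²) = 5*(13*(1/17) - 122/(25 - 2)²) = 5*(13/17 - 122/(23²)) = 5*(13/17 - 122/529) = 5*(4803/8993) = 24015/8993 ≈ 2.6704)
((-69 + l*(-188)) - 392689)*(111515 + 485496) = ((-69 + (24015/8993)*(-188)) - 392689)*(111515 + 485496) = ((-69 - 4514820/8993) - 392689)*597011 = (-5135337/8993 - 392689)*597011 = -3536587514/8993*597011 = -91799202100898/391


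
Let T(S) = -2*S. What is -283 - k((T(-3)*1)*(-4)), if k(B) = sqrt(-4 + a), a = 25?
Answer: -283 - sqrt(21) ≈ -287.58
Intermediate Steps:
k(B) = sqrt(21) (k(B) = sqrt(-4 + 25) = sqrt(21))
-283 - k((T(-3)*1)*(-4)) = -283 - sqrt(21)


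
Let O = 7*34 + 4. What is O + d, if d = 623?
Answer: 865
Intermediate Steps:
O = 242 (O = 238 + 4 = 242)
O + d = 242 + 623 = 865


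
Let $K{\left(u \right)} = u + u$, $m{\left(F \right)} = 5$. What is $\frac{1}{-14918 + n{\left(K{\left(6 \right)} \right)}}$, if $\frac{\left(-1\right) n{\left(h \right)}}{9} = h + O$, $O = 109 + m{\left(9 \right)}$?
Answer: $- \frac{1}{16052} \approx -6.2298 \cdot 10^{-5}$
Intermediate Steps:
$K{\left(u \right)} = 2 u$
$O = 114$ ($O = 109 + 5 = 114$)
$n{\left(h \right)} = -1026 - 9 h$ ($n{\left(h \right)} = - 9 \left(h + 114\right) = - 9 \left(114 + h\right) = -1026 - 9 h$)
$\frac{1}{-14918 + n{\left(K{\left(6 \right)} \right)}} = \frac{1}{-14918 - \left(1026 + 9 \cdot 2 \cdot 6\right)} = \frac{1}{-14918 - 1134} = \frac{1}{-16052} = - \frac{1}{16052}$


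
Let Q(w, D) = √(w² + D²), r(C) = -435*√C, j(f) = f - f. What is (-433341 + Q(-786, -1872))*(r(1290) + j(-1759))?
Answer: -13050*√5908458 + 188503335*√1290 ≈ 6.7387e+9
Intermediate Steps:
j(f) = 0
Q(w, D) = √(D² + w²)
(-433341 + Q(-786, -1872))*(r(1290) + j(-1759)) = (-433341 + √((-1872)² + (-786)²))*(-435*√1290 + 0) = (-433341 + √(3504384 + 617796))*(-435*√1290) = (-433341 + √4122180)*(-435*√1290) = (-433341 + 6*√114505)*(-435*√1290) = -435*√1290*(-433341 + 6*√114505)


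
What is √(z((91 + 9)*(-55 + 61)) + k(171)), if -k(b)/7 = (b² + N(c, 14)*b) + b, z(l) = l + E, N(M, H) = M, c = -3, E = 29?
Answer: 8*I*√3151 ≈ 449.07*I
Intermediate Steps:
z(l) = 29 + l (z(l) = l + 29 = 29 + l)
k(b) = -7*b² + 14*b (k(b) = -7*((b² - 3*b) + b) = -7*(b² - 2*b) = -7*b² + 14*b)
√(z((91 + 9)*(-55 + 61)) + k(171)) = √((29 + (91 + 9)*(-55 + 61)) + 7*171*(2 - 1*171)) = √((29 + 100*6) + 7*171*(2 - 171)) = √((29 + 600) + 7*171*(-169)) = √(629 - 202293) = √(-201664) = 8*I*√3151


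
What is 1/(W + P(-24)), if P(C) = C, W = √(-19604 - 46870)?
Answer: -4/11175 - I*√7386/22350 ≈ -0.00035794 - 0.0038453*I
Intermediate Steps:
W = 3*I*√7386 (W = √(-66474) = 3*I*√7386 ≈ 257.83*I)
1/(W + P(-24)) = 1/(3*I*√7386 - 24) = 1/(-24 + 3*I*√7386)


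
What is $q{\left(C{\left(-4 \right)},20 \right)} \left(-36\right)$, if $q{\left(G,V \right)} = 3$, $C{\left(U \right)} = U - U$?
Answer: $-108$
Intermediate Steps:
$C{\left(U \right)} = 0$
$q{\left(C{\left(-4 \right)},20 \right)} \left(-36\right) = 3 \left(-36\right) = -108$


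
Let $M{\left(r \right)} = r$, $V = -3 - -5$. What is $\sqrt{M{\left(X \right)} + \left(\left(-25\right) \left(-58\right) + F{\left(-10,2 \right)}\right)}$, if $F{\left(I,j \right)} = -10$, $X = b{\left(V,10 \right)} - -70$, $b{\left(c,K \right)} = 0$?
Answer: $\sqrt{1510} \approx 38.859$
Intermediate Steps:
$V = 2$ ($V = -3 + 5 = 2$)
$X = 70$ ($X = 0 - -70 = 0 + 70 = 70$)
$\sqrt{M{\left(X \right)} + \left(\left(-25\right) \left(-58\right) + F{\left(-10,2 \right)}\right)} = \sqrt{70 - -1440} = \sqrt{70 + \left(1450 - 10\right)} = \sqrt{70 + 1440} = \sqrt{1510}$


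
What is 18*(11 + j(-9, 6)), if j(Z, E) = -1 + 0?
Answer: 180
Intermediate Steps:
j(Z, E) = -1
18*(11 + j(-9, 6)) = 18*(11 - 1) = 18*10 = 180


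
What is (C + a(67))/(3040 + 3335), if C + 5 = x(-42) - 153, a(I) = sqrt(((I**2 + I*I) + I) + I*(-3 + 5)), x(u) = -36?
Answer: -194/6375 + sqrt(9179)/6375 ≈ -0.015403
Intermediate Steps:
a(I) = sqrt(2*I**2 + 3*I) (a(I) = sqrt(((I**2 + I**2) + I) + I*2) = sqrt((2*I**2 + I) + 2*I) = sqrt((I + 2*I**2) + 2*I) = sqrt(2*I**2 + 3*I))
C = -194 (C = -5 + (-36 - 153) = -5 - 189 = -194)
(C + a(67))/(3040 + 3335) = (-194 + sqrt(67*(3 + 2*67)))/(3040 + 3335) = (-194 + sqrt(67*(3 + 134)))/6375 = (-194 + sqrt(67*137))*(1/6375) = (-194 + sqrt(9179))*(1/6375) = -194/6375 + sqrt(9179)/6375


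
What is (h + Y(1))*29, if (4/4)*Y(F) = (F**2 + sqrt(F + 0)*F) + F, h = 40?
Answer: 1247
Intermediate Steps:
Y(F) = F + F**2 + F**(3/2) (Y(F) = (F**2 + sqrt(F + 0)*F) + F = (F**2 + sqrt(F)*F) + F = (F**2 + F**(3/2)) + F = F + F**2 + F**(3/2))
(h + Y(1))*29 = (40 + (1 + 1**2 + 1**(3/2)))*29 = (40 + (1 + 1 + 1))*29 = (40 + 3)*29 = 43*29 = 1247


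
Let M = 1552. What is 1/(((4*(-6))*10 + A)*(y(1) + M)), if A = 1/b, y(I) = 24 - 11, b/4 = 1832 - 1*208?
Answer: -6496/2439896035 ≈ -2.6624e-6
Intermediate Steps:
b = 6496 (b = 4*(1832 - 1*208) = 4*(1832 - 208) = 4*1624 = 6496)
y(I) = 13
A = 1/6496 ≈ 0.00015394
1/(((4*(-6))*10 + A)*(y(1) + M)) = 1/(((4*(-6))*10 + 1/6496)*(13 + 1552)) = 1/((-24*10 + 1/6496)*1565) = 1/((-240 + 1/6496)*1565) = 1/(-1559039/6496*1565) = 1/(-2439896035/6496) = -6496/2439896035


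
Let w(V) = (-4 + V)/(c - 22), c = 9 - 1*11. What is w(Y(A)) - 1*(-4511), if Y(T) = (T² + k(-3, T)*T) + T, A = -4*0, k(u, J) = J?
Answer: 27067/6 ≈ 4511.2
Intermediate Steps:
c = -2 (c = 9 - 11 = -2)
A = 0
Y(T) = T + 2*T² (Y(T) = (T² + T*T) + T = (T² + T²) + T = 2*T² + T = T + 2*T²)
w(V) = ⅙ - V/24 (w(V) = (-4 + V)/(-2 - 22) = (-4 + V)/(-24) = (-4 + V)*(-1/24) = ⅙ - V/24)
w(Y(A)) - 1*(-4511) = (⅙ - 0*(1 + 2*0)) - 1*(-4511) = (⅙ - 0*(1 + 0)) + 4511 = (⅙ - 0) + 4511 = (⅙ - 1/24*0) + 4511 = (⅙ + 0) + 4511 = ⅙ + 4511 = 27067/6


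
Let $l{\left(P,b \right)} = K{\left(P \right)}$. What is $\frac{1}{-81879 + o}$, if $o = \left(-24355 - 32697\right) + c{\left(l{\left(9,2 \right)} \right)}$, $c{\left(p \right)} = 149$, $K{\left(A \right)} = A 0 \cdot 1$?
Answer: $- \frac{1}{138782} \approx -7.2055 \cdot 10^{-6}$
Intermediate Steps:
$K{\left(A \right)} = 0$ ($K{\left(A \right)} = 0 \cdot 1 = 0$)
$l{\left(P,b \right)} = 0$
$o = -56903$ ($o = \left(-24355 - 32697\right) + 149 = -57052 + 149 = -56903$)
$\frac{1}{-81879 + o} = \frac{1}{-81879 - 56903} = \frac{1}{-138782} = - \frac{1}{138782}$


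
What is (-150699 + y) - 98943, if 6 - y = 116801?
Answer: -366437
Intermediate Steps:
y = -116795 (y = 6 - 1*116801 = 6 - 116801 = -116795)
(-150699 + y) - 98943 = (-150699 - 116795) - 98943 = -267494 - 98943 = -366437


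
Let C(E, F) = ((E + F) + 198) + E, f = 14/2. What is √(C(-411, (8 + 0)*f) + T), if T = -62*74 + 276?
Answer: 4*I*√305 ≈ 69.857*I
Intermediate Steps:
f = 7 (f = 14*(½) = 7)
C(E, F) = 198 + F + 2*E (C(E, F) = (198 + E + F) + E = 198 + F + 2*E)
T = -4312 (T = -4588 + 276 = -4312)
√(C(-411, (8 + 0)*f) + T) = √((198 + (8 + 0)*7 + 2*(-411)) - 4312) = √((198 + 8*7 - 822) - 4312) = √((198 + 56 - 822) - 4312) = √(-568 - 4312) = √(-4880) = 4*I*√305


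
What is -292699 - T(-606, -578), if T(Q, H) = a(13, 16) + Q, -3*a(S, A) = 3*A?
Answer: -292077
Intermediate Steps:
a(S, A) = -A
T(Q, H) = -16 + Q (T(Q, H) = -1*16 + Q = -16 + Q)
-292699 - T(-606, -578) = -292699 - (-16 - 606) = -292699 - 1*(-622) = -292699 + 622 = -292077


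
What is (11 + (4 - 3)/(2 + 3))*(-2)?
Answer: -112/5 ≈ -22.400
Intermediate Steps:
(11 + (4 - 3)/(2 + 3))*(-2) = (11 + 1/5)*(-2) = (11 + 1*(⅕))*(-2) = (11 + ⅕)*(-2) = (56/5)*(-2) = -112/5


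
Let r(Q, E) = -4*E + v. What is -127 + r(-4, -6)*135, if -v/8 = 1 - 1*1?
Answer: 3113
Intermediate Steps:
v = 0 (v = -8*(1 - 1*1) = -8*(1 - 1) = -8*0 = 0)
r(Q, E) = -4*E (r(Q, E) = -4*E + 0 = -4*E)
-127 + r(-4, -6)*135 = -127 - 4*(-6)*135 = -127 + 24*135 = -127 + 3240 = 3113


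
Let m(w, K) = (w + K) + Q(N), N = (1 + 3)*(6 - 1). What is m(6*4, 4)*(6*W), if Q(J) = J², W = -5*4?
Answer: -51360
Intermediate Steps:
W = -20
N = 20 (N = 4*5 = 20)
m(w, K) = 400 + K + w (m(w, K) = (w + K) + 20² = (K + w) + 400 = 400 + K + w)
m(6*4, 4)*(6*W) = (400 + 4 + 6*4)*(6*(-20)) = (400 + 4 + 24)*(-120) = 428*(-120) = -51360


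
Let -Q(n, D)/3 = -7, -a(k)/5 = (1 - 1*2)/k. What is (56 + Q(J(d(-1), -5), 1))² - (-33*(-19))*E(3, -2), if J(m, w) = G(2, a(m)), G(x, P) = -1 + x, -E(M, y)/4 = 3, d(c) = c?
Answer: 13453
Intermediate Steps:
E(M, y) = -12 (E(M, y) = -4*3 = -12)
a(k) = 5/k (a(k) = -5*(1 - 1*2)/k = -5*(1 - 2)/k = -(-5)/k = 5/k)
J(m, w) = 1 (J(m, w) = -1 + 2 = 1)
Q(n, D) = 21 (Q(n, D) = -3*(-7) = 21)
(56 + Q(J(d(-1), -5), 1))² - (-33*(-19))*E(3, -2) = (56 + 21)² - (-33*(-19))*(-12) = 77² - 627*(-12) = 5929 - 1*(-7524) = 5929 + 7524 = 13453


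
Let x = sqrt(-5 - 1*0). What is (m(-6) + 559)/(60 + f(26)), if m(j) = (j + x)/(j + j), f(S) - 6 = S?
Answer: 1119/184 - I*sqrt(5)/1104 ≈ 6.0815 - 0.0020254*I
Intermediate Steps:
x = I*sqrt(5) (x = sqrt(-5 + 0) = sqrt(-5) = I*sqrt(5) ≈ 2.2361*I)
f(S) = 6 + S
m(j) = (j + I*sqrt(5))/(2*j) (m(j) = (j + I*sqrt(5))/(j + j) = (j + I*sqrt(5))/((2*j)) = (1/(2*j))*(j + I*sqrt(5)) = (j + I*sqrt(5))/(2*j))
(m(-6) + 559)/(60 + f(26)) = ((1/2)*(-6 + I*sqrt(5))/(-6) + 559)/(60 + (6 + 26)) = ((1/2)*(-1/6)*(-6 + I*sqrt(5)) + 559)/(60 + 32) = ((1/2 - I*sqrt(5)/12) + 559)/92 = (1119/2 - I*sqrt(5)/12)*(1/92) = 1119/184 - I*sqrt(5)/1104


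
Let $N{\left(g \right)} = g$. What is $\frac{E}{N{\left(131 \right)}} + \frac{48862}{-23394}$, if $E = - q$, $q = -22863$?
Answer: $\frac{264228050}{1532307} \approx 172.44$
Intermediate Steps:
$E = 22863$ ($E = \left(-1\right) \left(-22863\right) = 22863$)
$\frac{E}{N{\left(131 \right)}} + \frac{48862}{-23394} = \frac{22863}{131} + \frac{48862}{-23394} = 22863 \cdot \frac{1}{131} + 48862 \left(- \frac{1}{23394}\right) = \frac{22863}{131} - \frac{24431}{11697} = \frac{264228050}{1532307}$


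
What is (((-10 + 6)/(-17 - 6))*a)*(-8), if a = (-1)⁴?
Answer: -32/23 ≈ -1.3913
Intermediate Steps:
a = 1
(((-10 + 6)/(-17 - 6))*a)*(-8) = (((-10 + 6)/(-17 - 6))*1)*(-8) = (-4/(-23)*1)*(-8) = (-4*(-1/23)*1)*(-8) = ((4/23)*1)*(-8) = (4/23)*(-8) = -32/23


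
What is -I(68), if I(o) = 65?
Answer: -65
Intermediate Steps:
-I(68) = -1*65 = -65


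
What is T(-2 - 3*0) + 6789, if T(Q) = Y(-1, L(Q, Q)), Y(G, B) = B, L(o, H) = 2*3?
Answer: 6795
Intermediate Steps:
L(o, H) = 6
T(Q) = 6
T(-2 - 3*0) + 6789 = 6 + 6789 = 6795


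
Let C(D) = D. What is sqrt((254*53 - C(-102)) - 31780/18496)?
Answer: 3*sqrt(6967999)/68 ≈ 116.46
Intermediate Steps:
sqrt((254*53 - C(-102)) - 31780/18496) = sqrt((254*53 - 1*(-102)) - 31780/18496) = sqrt((13462 + 102) - 31780*1/18496) = sqrt(13564 - 7945/4624) = sqrt(62711991/4624) = 3*sqrt(6967999)/68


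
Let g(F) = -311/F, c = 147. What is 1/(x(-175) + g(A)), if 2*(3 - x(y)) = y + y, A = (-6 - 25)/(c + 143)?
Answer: 31/95708 ≈ 0.00032390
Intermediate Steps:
A = -31/290 (A = (-6 - 25)/(147 + 143) = -31/290 ≈ -0.10690)
x(y) = 3 - y (x(y) = 3 - (y + y)/2 = 3 - y)
1/(x(-175) + g(A)) = 1/((3 - 1*(-175)) - 311/(-31/290)) = 1/((3 + 175) - 311*(-290/31)) = 1/(178 + 90190/31) = 1/(95708/31) = 31/95708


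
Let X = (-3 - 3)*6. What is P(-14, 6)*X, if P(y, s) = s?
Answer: -216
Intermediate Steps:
X = -36 (X = -6*6 = -36)
P(-14, 6)*X = 6*(-36) = -216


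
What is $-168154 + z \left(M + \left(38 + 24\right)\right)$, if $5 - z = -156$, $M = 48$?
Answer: $-150444$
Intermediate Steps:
$z = 161$ ($z = 5 - -156 = 5 + 156 = 161$)
$-168154 + z \left(M + \left(38 + 24\right)\right) = -168154 + 161 \left(48 + \left(38 + 24\right)\right) = -168154 + 161 \left(48 + 62\right) = -168154 + 161 \cdot 110 = -168154 + 17710 = -150444$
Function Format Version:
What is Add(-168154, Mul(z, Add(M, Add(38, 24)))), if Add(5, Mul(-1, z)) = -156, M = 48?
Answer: -150444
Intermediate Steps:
z = 161 (z = Add(5, Mul(-1, -156)) = Add(5, 156) = 161)
Add(-168154, Mul(z, Add(M, Add(38, 24)))) = Add(-168154, Mul(161, Add(48, Add(38, 24)))) = Add(-168154, Mul(161, Add(48, 62))) = Add(-168154, Mul(161, 110)) = Add(-168154, 17710) = -150444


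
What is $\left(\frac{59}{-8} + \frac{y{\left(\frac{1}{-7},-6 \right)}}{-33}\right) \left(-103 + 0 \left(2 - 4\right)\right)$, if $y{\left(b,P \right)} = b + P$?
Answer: $\frac{1368355}{1848} \approx 740.45$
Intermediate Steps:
$y{\left(b,P \right)} = P + b$
$\left(\frac{59}{-8} + \frac{y{\left(\frac{1}{-7},-6 \right)}}{-33}\right) \left(-103 + 0 \left(2 - 4\right)\right) = \left(\frac{59}{-8} + \frac{-6 + \frac{1}{-7}}{-33}\right) \left(-103 + 0 \left(2 - 4\right)\right) = \left(59 \left(- \frac{1}{8}\right) + \left(-6 - \frac{1}{7}\right) \left(- \frac{1}{33}\right)\right) \left(-103 + 0 \left(-2\right)\right) = \left(- \frac{59}{8} - - \frac{43}{231}\right) \left(-103 + 0\right) = \left(- \frac{59}{8} + \frac{43}{231}\right) \left(-103\right) = \left(- \frac{13285}{1848}\right) \left(-103\right) = \frac{1368355}{1848}$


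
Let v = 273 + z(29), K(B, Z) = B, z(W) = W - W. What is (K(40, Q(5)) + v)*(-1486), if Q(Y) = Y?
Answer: -465118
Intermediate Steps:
z(W) = 0
v = 273 (v = 273 + 0 = 273)
(K(40, Q(5)) + v)*(-1486) = (40 + 273)*(-1486) = 313*(-1486) = -465118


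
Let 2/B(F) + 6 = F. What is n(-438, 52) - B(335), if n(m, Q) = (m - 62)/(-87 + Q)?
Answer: 4698/329 ≈ 14.280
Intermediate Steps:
n(m, Q) = (-62 + m)/(-87 + Q)
B(F) = 2/(-6 + F)
n(-438, 52) - B(335) = (-62 - 438)/(-87 + 52) - 2/(-6 + 335) = -500/(-35) - 2/329 = -1/35*(-500) - 2/329 = 100/7 - 1*2/329 = 100/7 - 2/329 = 4698/329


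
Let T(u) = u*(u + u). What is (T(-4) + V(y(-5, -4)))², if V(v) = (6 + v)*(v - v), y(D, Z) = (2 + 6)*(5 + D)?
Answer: 1024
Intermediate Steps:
y(D, Z) = 40 + 8*D (y(D, Z) = 8*(5 + D) = 40 + 8*D)
V(v) = 0 (V(v) = (6 + v)*0 = 0)
T(u) = 2*u² (T(u) = u*(2*u) = 2*u²)
(T(-4) + V(y(-5, -4)))² = (2*(-4)² + 0)² = (2*16 + 0)² = (32 + 0)² = 32² = 1024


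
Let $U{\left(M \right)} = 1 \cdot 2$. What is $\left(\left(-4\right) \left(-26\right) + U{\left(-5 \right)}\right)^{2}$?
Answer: $11236$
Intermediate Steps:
$U{\left(M \right)} = 2$
$\left(\left(-4\right) \left(-26\right) + U{\left(-5 \right)}\right)^{2} = \left(\left(-4\right) \left(-26\right) + 2\right)^{2} = \left(104 + 2\right)^{2} = 106^{2} = 11236$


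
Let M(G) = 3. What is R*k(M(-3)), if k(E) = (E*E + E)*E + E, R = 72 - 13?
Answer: 2301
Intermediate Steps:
R = 59
k(E) = E + E*(E + E**2) (k(E) = (E**2 + E)*E + E = (E + E**2)*E + E = E*(E + E**2) + E = E + E*(E + E**2))
R*k(M(-3)) = 59*(3*(1 + 3 + 3**2)) = 59*(3*(1 + 3 + 9)) = 59*(3*13) = 59*39 = 2301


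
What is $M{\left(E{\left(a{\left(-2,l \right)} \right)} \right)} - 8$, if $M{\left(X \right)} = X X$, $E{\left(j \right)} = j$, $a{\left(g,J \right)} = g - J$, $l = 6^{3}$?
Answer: $47516$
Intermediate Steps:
$l = 216$
$M{\left(X \right)} = X^{2}$
$M{\left(E{\left(a{\left(-2,l \right)} \right)} \right)} - 8 = \left(-2 - 216\right)^{2} - 8 = \left(-218\right)^{2} - 8 = 47524 - 8 = 47516$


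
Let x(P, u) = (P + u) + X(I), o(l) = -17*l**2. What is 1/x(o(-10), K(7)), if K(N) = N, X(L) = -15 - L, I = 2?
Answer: -1/1710 ≈ -0.00058480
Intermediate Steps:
x(P, u) = -17 + P + u (x(P, u) = (P + u) + (-15 - 1*2) = (P + u) + (-15 - 2) = (P + u) - 17 = -17 + P + u)
1/x(o(-10), K(7)) = 1/(-17 - 17*(-10)**2 + 7) = 1/(-17 - 17*100 + 7) = 1/(-17 - 1700 + 7) = 1/(-1710) = -1/1710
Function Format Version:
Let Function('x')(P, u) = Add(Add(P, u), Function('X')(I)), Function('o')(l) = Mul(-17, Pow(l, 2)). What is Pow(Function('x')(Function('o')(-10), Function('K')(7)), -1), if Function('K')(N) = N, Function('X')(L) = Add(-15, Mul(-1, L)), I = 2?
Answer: Rational(-1, 1710) ≈ -0.00058480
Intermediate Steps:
Function('x')(P, u) = Add(-17, P, u) (Function('x')(P, u) = Add(Add(P, u), Add(-15, Mul(-1, 2))) = Add(Add(P, u), Add(-15, -2)) = Add(Add(P, u), -17) = Add(-17, P, u))
Pow(Function('x')(Function('o')(-10), Function('K')(7)), -1) = Pow(Add(-17, Mul(-17, Pow(-10, 2)), 7), -1) = Pow(Add(-17, Mul(-17, 100), 7), -1) = Pow(Add(-17, -1700, 7), -1) = Pow(-1710, -1) = Rational(-1, 1710)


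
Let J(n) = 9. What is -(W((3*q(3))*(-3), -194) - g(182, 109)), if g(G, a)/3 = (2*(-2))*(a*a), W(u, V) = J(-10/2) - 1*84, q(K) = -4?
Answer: -142497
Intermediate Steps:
W(u, V) = -75 (W(u, V) = 9 - 1*84 = 9 - 84 = -75)
g(G, a) = -12*a² (g(G, a) = 3*((2*(-2))*(a*a)) = 3*(-4*a²) = -12*a²)
-(W((3*q(3))*(-3), -194) - g(182, 109)) = -(-75 - (-12)*109²) = -(-75 - (-12)*11881) = -(-75 - 1*(-142572)) = -(-75 + 142572) = -1*142497 = -142497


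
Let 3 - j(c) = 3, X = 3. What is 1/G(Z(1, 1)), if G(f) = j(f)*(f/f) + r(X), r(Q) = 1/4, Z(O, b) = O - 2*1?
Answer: 4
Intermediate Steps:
j(c) = 0 (j(c) = 3 - 1*3 = 3 - 3 = 0)
Z(O, b) = -2 + O (Z(O, b) = O - 2 = -2 + O)
r(Q) = ¼
G(f) = ¼ (G(f) = 0*(f/f) + ¼ = 0*1 + ¼ = 0 + ¼ = ¼)
1/G(Z(1, 1)) = 1/(¼) = 4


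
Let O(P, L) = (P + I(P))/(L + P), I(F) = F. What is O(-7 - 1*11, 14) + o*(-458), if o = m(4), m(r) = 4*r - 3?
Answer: -5945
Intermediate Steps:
O(P, L) = 2*P/(L + P) (O(P, L) = (P + P)/(L + P) = (2*P)/(L + P) = 2*P/(L + P))
m(r) = -3 + 4*r
o = 13 (o = -3 + 4*4 = -3 + 16 = 13)
O(-7 - 1*11, 14) + o*(-458) = 2*(-7 - 1*11)/(14 + (-7 - 1*11)) + 13*(-458) = 2*(-7 - 11)/(14 + (-7 - 11)) - 5954 = 2*(-18)/(14 - 18) - 5954 = 2*(-18)/(-4) - 5954 = 2*(-18)*(-¼) - 5954 = 9 - 5954 = -5945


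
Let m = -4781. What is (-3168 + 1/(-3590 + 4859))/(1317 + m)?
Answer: 4020191/4395816 ≈ 0.91455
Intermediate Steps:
(-3168 + 1/(-3590 + 4859))/(1317 + m) = (-3168 + 1/(-3590 + 4859))/(1317 - 4781) = (-3168 + 1/1269)/(-3464) = (-3168 + 1/1269)*(-1/3464) = -4020191/1269*(-1/3464) = 4020191/4395816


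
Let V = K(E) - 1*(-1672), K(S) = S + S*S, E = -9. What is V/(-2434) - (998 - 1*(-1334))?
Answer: -2838916/1217 ≈ -2332.7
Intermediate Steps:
K(S) = S + S²
V = 1744 (V = -9*(1 - 9) - 1*(-1672) = -9*(-8) + 1672 = 72 + 1672 = 1744)
V/(-2434) - (998 - 1*(-1334)) = 1744/(-2434) - (998 - 1*(-1334)) = 1744*(-1/2434) - (998 + 1334) = -872/1217 - 1*2332 = -872/1217 - 2332 = -2838916/1217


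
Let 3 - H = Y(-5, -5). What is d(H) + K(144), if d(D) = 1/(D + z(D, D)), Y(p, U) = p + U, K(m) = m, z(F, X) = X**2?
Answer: 26209/182 ≈ 144.01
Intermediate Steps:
Y(p, U) = U + p
H = 13 (H = 3 - (-5 - 5) = 3 - 1*(-10) = 3 + 10 = 13)
d(D) = 1/(D + D**2)
d(H) + K(144) = 1/(13*(1 + 13)) + 144 = (1/13)/14 + 144 = (1/13)*(1/14) + 144 = 1/182 + 144 = 26209/182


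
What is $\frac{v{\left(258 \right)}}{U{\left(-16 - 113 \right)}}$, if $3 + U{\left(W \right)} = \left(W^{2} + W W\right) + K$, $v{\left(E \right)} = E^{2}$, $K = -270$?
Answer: $\frac{22188}{11003} \approx 2.0165$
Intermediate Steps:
$U{\left(W \right)} = -273 + 2 W^{2}$ ($U{\left(W \right)} = -3 - \left(270 - W^{2} - W W\right) = -3 + \left(\left(W^{2} + W^{2}\right) - 270\right) = -3 + \left(2 W^{2} - 270\right) = -3 + \left(-270 + 2 W^{2}\right) = -273 + 2 W^{2}$)
$\frac{v{\left(258 \right)}}{U{\left(-16 - 113 \right)}} = \frac{258^{2}}{-273 + 2 \left(-16 - 113\right)^{2}} = \frac{66564}{-273 + 2 \left(-129\right)^{2}} = \frac{66564}{-273 + 2 \cdot 16641} = \frac{66564}{-273 + 33282} = \frac{66564}{33009} = 66564 \cdot \frac{1}{33009} = \frac{22188}{11003}$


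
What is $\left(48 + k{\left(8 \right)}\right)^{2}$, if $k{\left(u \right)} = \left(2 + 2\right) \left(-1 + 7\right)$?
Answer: $5184$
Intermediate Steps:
$k{\left(u \right)} = 24$ ($k{\left(u \right)} = 4 \cdot 6 = 24$)
$\left(48 + k{\left(8 \right)}\right)^{2} = \left(48 + 24\right)^{2} = 72^{2} = 5184$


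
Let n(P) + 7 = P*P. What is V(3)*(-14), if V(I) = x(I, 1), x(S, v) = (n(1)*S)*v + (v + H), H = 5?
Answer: 168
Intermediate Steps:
n(P) = -7 + P² (n(P) = -7 + P*P = -7 + P²)
x(S, v) = 5 + v - 6*S*v (x(S, v) = ((-7 + 1²)*S)*v + (v + 5) = ((-7 + 1)*S)*v + (5 + v) = (-6*S)*v + (5 + v) = -6*S*v + (5 + v) = 5 + v - 6*S*v)
V(I) = 6 - 6*I (V(I) = 5 + 1 - 6*I*1 = 5 + 1 - 6*I = 6 - 6*I)
V(3)*(-14) = (6 - 6*3)*(-14) = (6 - 18)*(-14) = -12*(-14) = 168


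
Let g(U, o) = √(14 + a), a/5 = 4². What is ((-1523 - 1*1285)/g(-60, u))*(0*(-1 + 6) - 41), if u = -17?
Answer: 57564*√94/47 ≈ 11875.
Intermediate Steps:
a = 80 (a = 5*4² = 5*16 = 80)
g(U, o) = √94 (g(U, o) = √(14 + 80) = √94)
((-1523 - 1*1285)/g(-60, u))*(0*(-1 + 6) - 41) = ((-1523 - 1*1285)/(√94))*(0*(-1 + 6) - 41) = ((-1523 - 1285)*(√94/94))*(0*5 - 41) = (-1404*√94/47)*(0 - 41) = -1404*√94/47*(-41) = 57564*√94/47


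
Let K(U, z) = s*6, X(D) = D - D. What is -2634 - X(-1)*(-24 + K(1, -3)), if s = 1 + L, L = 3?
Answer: -2634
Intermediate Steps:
s = 4 (s = 1 + 3 = 4)
X(D) = 0
K(U, z) = 24 (K(U, z) = 4*6 = 24)
-2634 - X(-1)*(-24 + K(1, -3)) = -2634 - 0*(-24 + 24) = -2634 - 0*0 = -2634 - 1*0 = -2634 + 0 = -2634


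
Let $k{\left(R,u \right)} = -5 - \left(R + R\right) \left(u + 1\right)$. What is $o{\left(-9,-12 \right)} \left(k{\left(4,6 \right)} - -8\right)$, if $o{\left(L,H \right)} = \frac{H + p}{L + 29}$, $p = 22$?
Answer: $- \frac{53}{2} \approx -26.5$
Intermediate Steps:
$k{\left(R,u \right)} = -5 - 2 R \left(1 + u\right)$
$o{\left(L,H \right)} = \frac{22 + H}{29 + L}$ ($o{\left(L,H \right)} = \frac{H + 22}{L + 29} = \frac{22 + H}{29 + L}$)
$o{\left(-9,-12 \right)} \left(k{\left(4,6 \right)} - -8\right) = \frac{22 - 12}{29 - 9} \left(\left(-5 - 8 - 8 \cdot 6\right) - -8\right) = \frac{1}{20} \cdot 10 \left(\left(-5 - 8 - 48\right) + 8\right) = \frac{1}{20} \cdot 10 \left(-61 + 8\right) = \frac{1}{2} \left(-53\right) = - \frac{53}{2}$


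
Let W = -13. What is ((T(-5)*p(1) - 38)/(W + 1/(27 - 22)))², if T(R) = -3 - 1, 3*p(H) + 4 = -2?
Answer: 5625/1024 ≈ 5.4932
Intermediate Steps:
p(H) = -2 (p(H) = -4/3 + (⅓)*(-2) = -4/3 - ⅔ = -2)
T(R) = -4
((T(-5)*p(1) - 38)/(W + 1/(27 - 22)))² = ((-4*(-2) - 38)/(-13 + 1/(27 - 22)))² = ((8 - 38)/(-13 + 1/5))² = (-30/(-13 + ⅕))² = (-30/(-64/5))² = (-30*(-5/64))² = (75/32)² = 5625/1024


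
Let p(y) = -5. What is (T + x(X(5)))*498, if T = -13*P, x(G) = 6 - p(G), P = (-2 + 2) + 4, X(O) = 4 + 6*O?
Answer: -20418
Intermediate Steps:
P = 4 (P = 0 + 4 = 4)
x(G) = 11 (x(G) = 6 - 1*(-5) = 6 + 5 = 11)
T = -52 (T = -13*4 = -52)
(T + x(X(5)))*498 = (-52 + 11)*498 = -41*498 = -20418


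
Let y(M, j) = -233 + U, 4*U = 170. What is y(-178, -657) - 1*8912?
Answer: -18205/2 ≈ -9102.5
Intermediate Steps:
U = 85/2 (U = (¼)*170 = 85/2 ≈ 42.500)
y(M, j) = -381/2 (y(M, j) = -233 + 85/2 = -381/2)
y(-178, -657) - 1*8912 = -381/2 - 1*8912 = -381/2 - 8912 = -18205/2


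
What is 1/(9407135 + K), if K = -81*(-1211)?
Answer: 1/9505226 ≈ 1.0521e-7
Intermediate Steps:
K = 98091
1/(9407135 + K) = 1/(9407135 + 98091) = 1/9505226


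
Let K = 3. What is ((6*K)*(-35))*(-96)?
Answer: 60480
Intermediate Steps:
((6*K)*(-35))*(-96) = ((6*3)*(-35))*(-96) = (18*(-35))*(-96) = -630*(-96) = 60480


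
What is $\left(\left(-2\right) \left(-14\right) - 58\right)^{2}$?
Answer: $900$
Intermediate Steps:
$\left(\left(-2\right) \left(-14\right) - 58\right)^{2} = \left(28 - 58\right)^{2} = \left(-30\right)^{2} = 900$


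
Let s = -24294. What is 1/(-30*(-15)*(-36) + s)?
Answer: -1/40494 ≈ -2.4695e-5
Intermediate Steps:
1/(-30*(-15)*(-36) + s) = 1/(-30*(-15)*(-36) - 24294) = 1/(450*(-36) - 24294) = 1/(-16200 - 24294) = 1/(-40494) = -1/40494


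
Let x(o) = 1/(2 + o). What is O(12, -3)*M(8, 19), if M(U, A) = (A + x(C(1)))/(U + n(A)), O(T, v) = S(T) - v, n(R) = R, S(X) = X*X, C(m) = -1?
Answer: 980/9 ≈ 108.89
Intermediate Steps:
S(X) = X²
O(T, v) = T² - v
M(U, A) = (1 + A)/(A + U) (M(U, A) = (A + 1/(2 - 1))/(U + A) = (A + 1/1)/(A + U) = (A + 1)/(A + U) = (1 + A)/(A + U))
O(12, -3)*M(8, 19) = (12² - 1*(-3))*((1 + 19)/(19 + 8)) = (144 + 3)*(20/27) = 147*((1/27)*20) = 147*(20/27) = 980/9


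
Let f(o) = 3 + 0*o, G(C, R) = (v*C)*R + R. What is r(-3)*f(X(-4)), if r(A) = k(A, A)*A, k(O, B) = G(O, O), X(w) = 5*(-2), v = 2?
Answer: -135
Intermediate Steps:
X(w) = -10
G(C, R) = R + 2*C*R (G(C, R) = (2*C)*R + R = 2*C*R + R = R + 2*C*R)
k(O, B) = O*(1 + 2*O)
r(A) = A**2*(1 + 2*A) (r(A) = (A*(1 + 2*A))*A = A**2*(1 + 2*A))
f(o) = 3 (f(o) = 3 + 0 = 3)
r(-3)*f(X(-4)) = ((-3)**2*(1 + 2*(-3)))*3 = (9*(1 - 6))*3 = (9*(-5))*3 = -45*3 = -135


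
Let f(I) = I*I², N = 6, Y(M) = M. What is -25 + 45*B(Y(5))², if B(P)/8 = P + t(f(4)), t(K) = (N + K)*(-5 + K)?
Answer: 49242887975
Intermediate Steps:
f(I) = I³
t(K) = (-5 + K)*(6 + K) (t(K) = (6 + K)*(-5 + K) = (-5 + K)*(6 + K))
B(P) = 33040 + 8*P (B(P) = 8*(P + (-30 + 4³ + (4³)²)) = 8*(P + (-30 + 64 + 64²)) = 8*(P + (-30 + 64 + 4096)) = 8*(P + 4130) = 8*(4130 + P) = 33040 + 8*P)
-25 + 45*B(Y(5))² = -25 + 45*(33040 + 8*5)² = -25 + 45*(33040 + 40)² = -25 + 45*33080² = -25 + 45*1094286400 = -25 + 49242888000 = 49242887975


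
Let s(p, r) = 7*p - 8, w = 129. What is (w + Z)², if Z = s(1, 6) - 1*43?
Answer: 7225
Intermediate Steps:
s(p, r) = -8 + 7*p
Z = -44 (Z = (-8 + 7*1) - 1*43 = (-8 + 7) - 43 = -1 - 43 = -44)
(w + Z)² = (129 - 44)² = 85² = 7225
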